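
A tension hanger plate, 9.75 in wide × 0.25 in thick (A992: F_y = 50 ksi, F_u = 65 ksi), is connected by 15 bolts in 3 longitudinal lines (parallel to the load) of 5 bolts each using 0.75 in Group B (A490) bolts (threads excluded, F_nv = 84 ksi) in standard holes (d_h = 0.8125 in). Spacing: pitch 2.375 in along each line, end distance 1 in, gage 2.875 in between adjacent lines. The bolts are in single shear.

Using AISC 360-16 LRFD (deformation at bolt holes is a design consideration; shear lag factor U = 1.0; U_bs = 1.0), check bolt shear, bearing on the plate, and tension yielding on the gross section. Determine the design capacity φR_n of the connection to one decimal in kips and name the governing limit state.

Bolt shear: A_b = π(0.75)²/4 = 0.44179 in². φR_n = 0.75 × 84 × 0.44179 × 15 × 1 = 417.5 kips.
Bearing (0.25 in plate, F_u = 65 ksi): end bolts L_c = 1 − 0.8125/2 = 0.59375, R_n = min(1.2×0.59375×0.25×65, 2.4×0.75×0.25×65) = 11.578 kips/bolt; interior L_c = 2.375 − 0.8125 = 1.5625, R_n = 29.25 kips/bolt. φR_n = 0.75 × (3×11.578 + 12×29.25) = 289.3 kips.
Tension yield (gross): A_g = 9.75×0.25 = 2.4375 in². φR_n = 0.90 × 50 × 2.4375 = 109.7 kips.
Governing: min(417.5, 289.3, 109.7) = 109.7 kips → gross-section yield.

109.7 kips (gross-section yield governs)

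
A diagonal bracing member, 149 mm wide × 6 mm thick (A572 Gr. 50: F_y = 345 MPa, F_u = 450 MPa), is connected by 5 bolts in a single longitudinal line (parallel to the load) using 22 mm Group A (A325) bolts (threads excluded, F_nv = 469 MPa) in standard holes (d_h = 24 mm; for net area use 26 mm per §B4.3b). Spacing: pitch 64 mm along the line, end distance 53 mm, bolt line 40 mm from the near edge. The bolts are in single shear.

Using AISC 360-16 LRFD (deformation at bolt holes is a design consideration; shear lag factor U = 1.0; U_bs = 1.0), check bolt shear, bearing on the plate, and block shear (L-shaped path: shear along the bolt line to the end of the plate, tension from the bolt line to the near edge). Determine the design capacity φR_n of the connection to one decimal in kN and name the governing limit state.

288.0 kN (block shear governs)

Bolt shear: A_b = π(22)²/4 = 380.13 mm². φR_n = 0.75 × 469 × 380.13 × 5 × 1 = 668.6 kN.
Bearing (6 mm plate, F_u = 450 MPa): end bolts L_c = 53 − 24/2 = 41, R_n = min(1.2×41×6×450, 2.4×22×6×450) = 132.84 kN/bolt; interior L_c = 64 − 24 = 40, R_n = 129.6 kN/bolt. φR_n = 0.75 × (1×132.84 + 4×129.6) = 488.4 kN.
Block shear: shear path 1×[53+4×64] = 1×309 mm, A_gv = 1854, A_nv = 1×(309 − 4.5×26)×6 = 1152 mm²; tension to near edge: (40 − 0.5×26)×6 = 162 mm². R_n = min(0.6×450×1152, 0.6×345×1854) + 1.0×450×162 = min(311.04, 383.78) + 72.9 = 383.94 kN. φR_n = 0.75 × 383.94 = 288.0 kN.
Governing: min(668.6, 488.4, 288.0) = 288.0 kN → block shear.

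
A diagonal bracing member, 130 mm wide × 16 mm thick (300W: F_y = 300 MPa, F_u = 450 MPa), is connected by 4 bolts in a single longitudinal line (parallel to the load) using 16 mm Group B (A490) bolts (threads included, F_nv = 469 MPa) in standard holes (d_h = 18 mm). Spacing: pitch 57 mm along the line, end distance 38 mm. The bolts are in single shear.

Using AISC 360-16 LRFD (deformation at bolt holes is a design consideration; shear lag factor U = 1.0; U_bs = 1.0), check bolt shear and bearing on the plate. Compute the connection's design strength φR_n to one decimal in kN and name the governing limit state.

Bolt shear: A_b = π(16)²/4 = 201.06 mm². φR_n = 0.75 × 469 × 201.06 × 4 × 1 = 282.9 kN.
Bearing (16 mm plate, F_u = 450 MPa): end bolts L_c = 38 − 18/2 = 29, R_n = min(1.2×29×16×450, 2.4×16×16×450) = 250.56 kN/bolt; interior L_c = 57 − 18 = 39, R_n = 276.48 kN/bolt. φR_n = 0.75 × (1×250.56 + 3×276.48) = 810.0 kN.
Governing: min(282.9, 810.0) = 282.9 kN → bolt shear.

282.9 kN (bolt shear governs)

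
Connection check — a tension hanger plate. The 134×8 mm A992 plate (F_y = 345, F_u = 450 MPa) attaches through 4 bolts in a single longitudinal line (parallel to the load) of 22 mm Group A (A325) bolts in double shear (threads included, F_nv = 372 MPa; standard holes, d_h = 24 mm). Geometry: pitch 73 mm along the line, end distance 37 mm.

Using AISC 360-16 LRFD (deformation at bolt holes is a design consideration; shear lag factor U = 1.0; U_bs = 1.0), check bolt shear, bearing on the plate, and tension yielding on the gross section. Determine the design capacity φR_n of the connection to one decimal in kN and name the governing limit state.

Bolt shear: A_b = π(22)²/4 = 380.13 mm². φR_n = 0.75 × 372 × 380.13 × 4 × 2 = 848.5 kN.
Bearing (8 mm plate, F_u = 450 MPa): end bolts L_c = 37 − 24/2 = 25, R_n = min(1.2×25×8×450, 2.4×22×8×450) = 108 kN/bolt; interior L_c = 73 − 24 = 49, R_n = 190.08 kN/bolt. φR_n = 0.75 × (1×108 + 3×190.08) = 508.7 kN.
Tension yield (gross): A_g = 134×8 = 1072 mm². φR_n = 0.90 × 345 × 1072 = 332.9 kN.
Governing: min(848.5, 508.7, 332.9) = 332.9 kN → gross-section yield.

332.9 kN (gross-section yield governs)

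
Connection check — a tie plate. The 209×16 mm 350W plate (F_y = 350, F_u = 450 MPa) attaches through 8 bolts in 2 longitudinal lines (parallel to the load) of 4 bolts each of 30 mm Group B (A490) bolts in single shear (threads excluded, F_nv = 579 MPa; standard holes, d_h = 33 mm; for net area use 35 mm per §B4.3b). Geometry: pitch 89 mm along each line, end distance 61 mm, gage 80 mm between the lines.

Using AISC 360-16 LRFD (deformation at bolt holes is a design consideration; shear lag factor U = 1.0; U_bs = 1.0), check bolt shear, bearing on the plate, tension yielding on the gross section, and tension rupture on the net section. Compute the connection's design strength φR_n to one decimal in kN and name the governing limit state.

750.6 kN (net-section rupture governs)

Bolt shear: A_b = π(30)²/4 = 706.86 mm². φR_n = 0.75 × 579 × 706.86 × 8 × 1 = 2455.6 kN.
Bearing (16 mm plate, F_u = 450 MPa): end bolts L_c = 61 − 33/2 = 44.5, R_n = min(1.2×44.5×16×450, 2.4×30×16×450) = 384.48 kN/bolt; interior L_c = 89 − 33 = 56, R_n = 483.84 kN/bolt. φR_n = 0.75 × (2×384.48 + 6×483.84) = 2754.0 kN.
Tension yield (gross): A_g = 209×16 = 3344 mm². φR_n = 0.90 × 350 × 3344 = 1053.4 kN.
Tension rupture (net): A_n = (209 − 2×35)×16 = 2224 mm² (U = 1.0, A_e = A_n). φR_n = 0.75 × 450 × 2224 = 750.6 kN.
Governing: min(2455.6, 2754.0, 1053.4, 750.6) = 750.6 kN → net-section rupture.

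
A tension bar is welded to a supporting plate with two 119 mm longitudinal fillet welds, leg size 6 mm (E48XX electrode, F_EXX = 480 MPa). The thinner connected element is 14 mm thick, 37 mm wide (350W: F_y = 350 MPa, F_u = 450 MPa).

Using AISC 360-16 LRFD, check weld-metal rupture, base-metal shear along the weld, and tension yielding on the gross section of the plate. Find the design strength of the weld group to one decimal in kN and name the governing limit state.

163.2 kN (gross-section yield governs)

Weld metal: throat = 0.707×6 = 4.242 mm, L = 2×119 = 238 mm. φR_n = 0.75 × 0.6 × 480 × 4.242 × 238 = 218.1 kN.
Base metal shear (14 mm plate): yield φR_n = 1.0×0.6×350×14×238 = 699.7 kN; rupture φR_n = 0.75×0.6×450×14×238 = 674.7 kN; take 674.7 kN (rupture).
Tension yield (gross): A_g = 37×14 = 518 mm². φR_n = 0.90 × 350 × 518 = 163.2 kN.
Governing: min(218.1, 674.7, 163.2) = 163.2 kN → gross-section yield.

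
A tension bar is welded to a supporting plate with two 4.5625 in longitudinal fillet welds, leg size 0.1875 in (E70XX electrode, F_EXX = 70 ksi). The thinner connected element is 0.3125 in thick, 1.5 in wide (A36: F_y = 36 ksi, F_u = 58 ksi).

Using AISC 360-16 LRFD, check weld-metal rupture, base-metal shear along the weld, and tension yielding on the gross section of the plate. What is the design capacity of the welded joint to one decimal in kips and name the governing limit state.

Weld metal: throat = 0.707×0.1875 = 0.13256 in, L = 2×4.5625 = 9.125 in. φR_n = 0.75 × 0.6 × 70 × 0.13256 × 9.125 = 38.1 kips.
Base metal shear (0.3125 in plate): yield φR_n = 1.0×0.6×36×0.3125×9.125 = 61.6 kips; rupture φR_n = 0.75×0.6×58×0.3125×9.125 = 74.4 kips; take 61.6 kips (yield).
Tension yield (gross): A_g = 1.5×0.3125 = 0.46875 in². φR_n = 0.90 × 36 × 0.46875 = 15.2 kips.
Governing: min(38.1, 61.6, 15.2) = 15.2 kips → gross-section yield.

15.2 kips (gross-section yield governs)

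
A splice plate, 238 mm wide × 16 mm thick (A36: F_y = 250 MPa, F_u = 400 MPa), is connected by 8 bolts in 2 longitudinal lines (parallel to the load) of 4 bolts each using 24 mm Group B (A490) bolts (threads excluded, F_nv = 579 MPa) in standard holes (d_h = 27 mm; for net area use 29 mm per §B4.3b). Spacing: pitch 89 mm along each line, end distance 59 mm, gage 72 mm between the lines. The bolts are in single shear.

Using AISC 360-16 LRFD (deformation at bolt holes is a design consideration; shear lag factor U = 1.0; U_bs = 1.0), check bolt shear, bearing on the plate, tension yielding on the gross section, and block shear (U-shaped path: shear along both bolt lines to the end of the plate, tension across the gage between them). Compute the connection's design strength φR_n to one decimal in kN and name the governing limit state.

856.8 kN (gross-section yield governs)

Bolt shear: A_b = π(24)²/4 = 452.39 mm². φR_n = 0.75 × 579 × 452.39 × 8 × 1 = 1571.6 kN.
Bearing (16 mm plate, F_u = 400 MPa): end bolts L_c = 59 − 27/2 = 45.5, R_n = min(1.2×45.5×16×400, 2.4×24×16×400) = 349.44 kN/bolt; interior L_c = 89 − 27 = 62, R_n = 368.64 kN/bolt. φR_n = 0.75 × (2×349.44 + 6×368.64) = 2183.0 kN.
Tension yield (gross): A_g = 238×16 = 3808 mm². φR_n = 0.90 × 250 × 3808 = 856.8 kN.
Block shear: shear path 2×[59+3×89] = 2×326 mm, A_gv = 10432, A_nv = 2×(326 − 3.5×29)×16 = 7184 mm²; tension across gage: (72 − 1×29)×16 = 688 mm². R_n = min(0.6×400×7184, 0.6×250×10432) + 1.0×400×688 = min(1724.2, 1564.8) + 275.2 = 1840 kN. φR_n = 0.75 × 1840 = 1380.0 kN.
Governing: min(1571.6, 2183.0, 856.8, 1380.0) = 856.8 kN → gross-section yield.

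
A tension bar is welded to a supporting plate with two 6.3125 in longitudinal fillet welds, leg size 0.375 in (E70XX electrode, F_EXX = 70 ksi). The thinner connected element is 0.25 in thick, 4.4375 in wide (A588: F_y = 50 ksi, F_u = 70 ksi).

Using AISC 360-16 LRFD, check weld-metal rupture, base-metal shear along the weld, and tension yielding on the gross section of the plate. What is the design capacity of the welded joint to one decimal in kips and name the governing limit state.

Weld metal: throat = 0.707×0.375 = 0.26513 in, L = 2×6.3125 = 12.625 in. φR_n = 0.75 × 0.6 × 70 × 0.26513 × 12.625 = 105.4 kips.
Base metal shear (0.25 in plate): yield φR_n = 1.0×0.6×50×0.25×12.625 = 94.7 kips; rupture φR_n = 0.75×0.6×70×0.25×12.625 = 99.4 kips; take 94.7 kips (yield).
Tension yield (gross): A_g = 4.4375×0.25 = 1.1094 in². φR_n = 0.90 × 50 × 1.1094 = 49.9 kips.
Governing: min(105.4, 94.7, 49.9) = 49.9 kips → gross-section yield.

49.9 kips (gross-section yield governs)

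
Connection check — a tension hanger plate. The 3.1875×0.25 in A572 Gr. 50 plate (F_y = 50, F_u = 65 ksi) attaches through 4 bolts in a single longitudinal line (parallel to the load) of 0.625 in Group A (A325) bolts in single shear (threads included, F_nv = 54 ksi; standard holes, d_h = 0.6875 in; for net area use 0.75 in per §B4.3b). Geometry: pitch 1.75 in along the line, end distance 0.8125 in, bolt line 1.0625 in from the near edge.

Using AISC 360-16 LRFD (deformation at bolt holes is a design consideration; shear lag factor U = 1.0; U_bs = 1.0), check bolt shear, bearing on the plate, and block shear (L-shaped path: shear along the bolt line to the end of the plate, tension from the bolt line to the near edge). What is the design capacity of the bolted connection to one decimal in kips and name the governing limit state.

Bolt shear: A_b = π(0.625)²/4 = 0.3068 in². φR_n = 0.75 × 54 × 0.3068 × 4 × 1 = 49.7 kips.
Bearing (0.25 in plate, F_u = 65 ksi): end bolts L_c = 0.8125 − 0.6875/2 = 0.46875, R_n = min(1.2×0.46875×0.25×65, 2.4×0.625×0.25×65) = 9.1406 kips/bolt; interior L_c = 1.75 − 0.6875 = 1.0625, R_n = 20.719 kips/bolt. φR_n = 0.75 × (1×9.1406 + 3×20.719) = 53.5 kips.
Block shear: shear path 1×[0.8125+3×1.75] = 1×6.0625 in, A_gv = 1.5156, A_nv = 1×(6.0625 − 3.5×0.75)×0.25 = 0.85938 in²; tension to near edge: (1.0625 − 0.5×0.75)×0.25 = 0.17188 in². R_n = min(0.6×65×0.85938, 0.6×50×1.5156) + 1.0×65×0.17188 = min(33.516, 45.468) + 11.172 = 44.688 kips. φR_n = 0.75 × 44.688 = 33.5 kips.
Governing: min(49.7, 53.5, 33.5) = 33.5 kips → block shear.

33.5 kips (block shear governs)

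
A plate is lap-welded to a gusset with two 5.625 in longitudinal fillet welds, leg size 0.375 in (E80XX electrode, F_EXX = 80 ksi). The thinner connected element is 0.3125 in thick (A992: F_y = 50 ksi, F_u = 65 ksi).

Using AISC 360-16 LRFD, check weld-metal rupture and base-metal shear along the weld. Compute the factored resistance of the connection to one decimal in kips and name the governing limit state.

Weld metal: throat = 0.707×0.375 = 0.26513 in, L = 2×5.625 = 11.25 in. φR_n = 0.75 × 0.6 × 80 × 0.26513 × 11.25 = 107.4 kips.
Base metal shear (0.3125 in plate): yield φR_n = 1.0×0.6×50×0.3125×11.25 = 105.5 kips; rupture φR_n = 0.75×0.6×65×0.3125×11.25 = 102.8 kips; take 102.8 kips (rupture).
Governing: min(107.4, 102.8) = 102.8 kips → base-metal shear.

102.8 kips (base-metal shear governs)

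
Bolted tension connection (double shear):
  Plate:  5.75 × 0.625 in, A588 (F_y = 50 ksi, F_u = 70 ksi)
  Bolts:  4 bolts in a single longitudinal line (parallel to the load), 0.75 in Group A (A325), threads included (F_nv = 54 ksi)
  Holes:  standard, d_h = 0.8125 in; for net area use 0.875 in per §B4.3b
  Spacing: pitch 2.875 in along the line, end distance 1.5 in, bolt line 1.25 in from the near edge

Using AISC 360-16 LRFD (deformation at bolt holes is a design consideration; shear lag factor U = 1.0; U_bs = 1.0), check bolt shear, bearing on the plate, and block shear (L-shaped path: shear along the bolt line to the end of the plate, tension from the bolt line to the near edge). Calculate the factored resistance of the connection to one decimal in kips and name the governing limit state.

Bolt shear: A_b = π(0.75)²/4 = 0.44179 in². φR_n = 0.75 × 54 × 0.44179 × 4 × 2 = 143.1 kips.
Bearing (0.625 in plate, F_u = 70 ksi): end bolts L_c = 1.5 − 0.8125/2 = 1.09375, R_n = min(1.2×1.09375×0.625×70, 2.4×0.75×0.625×70) = 57.422 kips/bolt; interior L_c = 2.875 − 0.8125 = 2.0625, R_n = 78.75 kips/bolt. φR_n = 0.75 × (1×57.422 + 3×78.75) = 220.3 kips.
Block shear: shear path 1×[1.5+3×2.875] = 1×10.125 in, A_gv = 6.3281, A_nv = 1×(10.125 − 3.5×0.875)×0.625 = 4.4141 in²; tension to near edge: (1.25 − 0.5×0.875)×0.625 = 0.50781 in². R_n = min(0.6×70×4.4141, 0.6×50×6.3281) + 1.0×70×0.50781 = min(185.39, 189.84) + 35.547 = 220.94 kips. φR_n = 0.75 × 220.94 = 165.7 kips.
Governing: min(143.1, 220.3, 165.7) = 143.1 kips → bolt shear.

143.1 kips (bolt shear governs)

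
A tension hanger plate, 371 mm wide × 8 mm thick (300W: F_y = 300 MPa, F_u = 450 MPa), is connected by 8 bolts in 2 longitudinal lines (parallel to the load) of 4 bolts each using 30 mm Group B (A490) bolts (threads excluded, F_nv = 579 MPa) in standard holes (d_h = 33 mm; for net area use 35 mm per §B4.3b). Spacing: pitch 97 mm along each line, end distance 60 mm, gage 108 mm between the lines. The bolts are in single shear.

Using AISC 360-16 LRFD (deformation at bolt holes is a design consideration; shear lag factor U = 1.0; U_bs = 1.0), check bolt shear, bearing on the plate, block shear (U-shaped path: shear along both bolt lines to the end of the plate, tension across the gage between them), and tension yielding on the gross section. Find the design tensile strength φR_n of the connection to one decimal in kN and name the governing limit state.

801.4 kN (gross-section yield governs)

Bolt shear: A_b = π(30)²/4 = 706.86 mm². φR_n = 0.75 × 579 × 706.86 × 8 × 1 = 2455.6 kN.
Bearing (8 mm plate, F_u = 450 MPa): end bolts L_c = 60 − 33/2 = 43.5, R_n = min(1.2×43.5×8×450, 2.4×30×8×450) = 187.92 kN/bolt; interior L_c = 97 − 33 = 64, R_n = 259.2 kN/bolt. φR_n = 0.75 × (2×187.92 + 6×259.2) = 1448.3 kN.
Block shear: shear path 2×[60+3×97] = 2×351 mm, A_gv = 5616, A_nv = 2×(351 − 3.5×35)×8 = 3656 mm²; tension across gage: (108 − 1×35)×8 = 584 mm². R_n = min(0.6×450×3656, 0.6×300×5616) + 1.0×450×584 = min(987.12, 1010.9) + 262.8 = 1249.9 kN. φR_n = 0.75 × 1249.9 = 937.4 kN.
Tension yield (gross): A_g = 371×8 = 2968 mm². φR_n = 0.90 × 300 × 2968 = 801.4 kN.
Governing: min(2455.6, 1448.3, 937.4, 801.4) = 801.4 kN → gross-section yield.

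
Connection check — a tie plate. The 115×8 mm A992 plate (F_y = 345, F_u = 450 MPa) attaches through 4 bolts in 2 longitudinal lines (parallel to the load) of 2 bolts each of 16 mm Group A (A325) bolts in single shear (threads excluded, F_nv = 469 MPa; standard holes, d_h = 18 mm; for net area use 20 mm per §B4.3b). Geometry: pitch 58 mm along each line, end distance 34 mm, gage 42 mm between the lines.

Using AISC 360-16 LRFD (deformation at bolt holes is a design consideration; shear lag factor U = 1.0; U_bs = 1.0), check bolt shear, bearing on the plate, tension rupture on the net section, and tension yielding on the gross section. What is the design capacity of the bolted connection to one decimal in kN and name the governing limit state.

Bolt shear: A_b = π(16)²/4 = 201.06 mm². φR_n = 0.75 × 469 × 201.06 × 4 × 1 = 282.9 kN.
Bearing (8 mm plate, F_u = 450 MPa): end bolts L_c = 34 − 18/2 = 25, R_n = min(1.2×25×8×450, 2.4×16×8×450) = 108 kN/bolt; interior L_c = 58 − 18 = 40, R_n = 138.24 kN/bolt. φR_n = 0.75 × (2×108 + 2×138.24) = 369.4 kN.
Tension rupture (net): A_n = (115 − 2×20)×8 = 600 mm² (U = 1.0, A_e = A_n). φR_n = 0.75 × 450 × 600 = 202.5 kN.
Tension yield (gross): A_g = 115×8 = 920 mm². φR_n = 0.90 × 345 × 920 = 285.7 kN.
Governing: min(282.9, 369.4, 202.5, 285.7) = 202.5 kN → net-section rupture.

202.5 kN (net-section rupture governs)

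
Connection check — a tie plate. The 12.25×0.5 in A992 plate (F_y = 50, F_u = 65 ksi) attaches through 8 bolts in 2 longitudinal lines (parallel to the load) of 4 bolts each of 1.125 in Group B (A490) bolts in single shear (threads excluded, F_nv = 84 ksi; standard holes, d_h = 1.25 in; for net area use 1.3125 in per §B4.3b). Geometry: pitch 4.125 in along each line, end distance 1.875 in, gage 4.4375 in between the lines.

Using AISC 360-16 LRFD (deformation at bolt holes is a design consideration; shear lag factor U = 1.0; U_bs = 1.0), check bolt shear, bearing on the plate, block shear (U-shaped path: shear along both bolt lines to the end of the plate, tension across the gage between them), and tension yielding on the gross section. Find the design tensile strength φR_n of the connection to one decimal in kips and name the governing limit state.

275.6 kips (gross-section yield governs)

Bolt shear: A_b = π(1.125)²/4 = 0.99402 in². φR_n = 0.75 × 84 × 0.99402 × 8 × 1 = 501.0 kips.
Bearing (0.5 in plate, F_u = 65 ksi): end bolts L_c = 1.875 − 1.25/2 = 1.25, R_n = min(1.2×1.25×0.5×65, 2.4×1.125×0.5×65) = 48.75 kips/bolt; interior L_c = 4.125 − 1.25 = 2.875, R_n = 87.75 kips/bolt. φR_n = 0.75 × (2×48.75 + 6×87.75) = 468.0 kips.
Block shear: shear path 2×[1.875+3×4.125] = 2×14.25 in, A_gv = 14.25, A_nv = 2×(14.25 − 3.5×1.3125)×0.5 = 9.6563 in²; tension across gage: (4.4375 − 1×1.3125)×0.5 = 1.5625 in². R_n = min(0.6×65×9.6563, 0.6×50×14.25) + 1.0×65×1.5625 = min(376.6, 427.5) + 101.56 = 478.16 kips. φR_n = 0.75 × 478.16 = 358.6 kips.
Tension yield (gross): A_g = 12.25×0.5 = 6.125 in². φR_n = 0.90 × 50 × 6.125 = 275.6 kips.
Governing: min(501.0, 468.0, 358.6, 275.6) = 275.6 kips → gross-section yield.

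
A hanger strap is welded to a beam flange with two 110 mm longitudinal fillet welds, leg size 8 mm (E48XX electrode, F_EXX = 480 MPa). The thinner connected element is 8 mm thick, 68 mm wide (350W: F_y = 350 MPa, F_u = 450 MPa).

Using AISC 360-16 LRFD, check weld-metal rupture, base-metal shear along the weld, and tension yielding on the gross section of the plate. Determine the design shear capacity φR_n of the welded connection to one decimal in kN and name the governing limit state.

Weld metal: throat = 0.707×8 = 5.656 mm, L = 2×110 = 220 mm. φR_n = 0.75 × 0.6 × 480 × 5.656 × 220 = 268.8 kN.
Base metal shear (8 mm plate): yield φR_n = 1.0×0.6×350×8×220 = 369.6 kN; rupture φR_n = 0.75×0.6×450×8×220 = 356.4 kN; take 356.4 kN (rupture).
Tension yield (gross): A_g = 68×8 = 544 mm². φR_n = 0.90 × 350 × 544 = 171.4 kN.
Governing: min(268.8, 356.4, 171.4) = 171.4 kN → gross-section yield.

171.4 kN (gross-section yield governs)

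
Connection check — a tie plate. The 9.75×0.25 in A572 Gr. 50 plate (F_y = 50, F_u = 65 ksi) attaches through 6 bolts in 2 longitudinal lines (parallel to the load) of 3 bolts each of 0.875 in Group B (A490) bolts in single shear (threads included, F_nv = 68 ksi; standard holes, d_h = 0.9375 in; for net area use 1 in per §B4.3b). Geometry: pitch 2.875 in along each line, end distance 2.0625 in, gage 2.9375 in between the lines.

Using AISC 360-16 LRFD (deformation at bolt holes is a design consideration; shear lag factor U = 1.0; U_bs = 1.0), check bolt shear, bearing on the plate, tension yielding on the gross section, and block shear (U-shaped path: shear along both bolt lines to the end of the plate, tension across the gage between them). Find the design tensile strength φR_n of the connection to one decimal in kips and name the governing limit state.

Bolt shear: A_b = π(0.875)²/4 = 0.60132 in². φR_n = 0.75 × 68 × 0.60132 × 6 × 1 = 184.0 kips.
Bearing (0.25 in plate, F_u = 65 ksi): end bolts L_c = 2.0625 − 0.9375/2 = 1.59375, R_n = min(1.2×1.59375×0.25×65, 2.4×0.875×0.25×65) = 31.078 kips/bolt; interior L_c = 2.875 − 0.9375 = 1.9375, R_n = 34.125 kips/bolt. φR_n = 0.75 × (2×31.078 + 4×34.125) = 149.0 kips.
Tension yield (gross): A_g = 9.75×0.25 = 2.4375 in². φR_n = 0.90 × 50 × 2.4375 = 109.7 kips.
Block shear: shear path 2×[2.0625+2×2.875] = 2×7.8125 in, A_gv = 3.9063, A_nv = 2×(7.8125 − 2.5×1)×0.25 = 2.6563 in²; tension across gage: (2.9375 − 1×1)×0.25 = 0.48438 in². R_n = min(0.6×65×2.6563, 0.6×50×3.9063) + 1.0×65×0.48438 = min(103.6, 117.19) + 31.485 = 135.09 kips. φR_n = 0.75 × 135.09 = 101.3 kips.
Governing: min(184.0, 149.0, 109.7, 101.3) = 101.3 kips → block shear.

101.3 kips (block shear governs)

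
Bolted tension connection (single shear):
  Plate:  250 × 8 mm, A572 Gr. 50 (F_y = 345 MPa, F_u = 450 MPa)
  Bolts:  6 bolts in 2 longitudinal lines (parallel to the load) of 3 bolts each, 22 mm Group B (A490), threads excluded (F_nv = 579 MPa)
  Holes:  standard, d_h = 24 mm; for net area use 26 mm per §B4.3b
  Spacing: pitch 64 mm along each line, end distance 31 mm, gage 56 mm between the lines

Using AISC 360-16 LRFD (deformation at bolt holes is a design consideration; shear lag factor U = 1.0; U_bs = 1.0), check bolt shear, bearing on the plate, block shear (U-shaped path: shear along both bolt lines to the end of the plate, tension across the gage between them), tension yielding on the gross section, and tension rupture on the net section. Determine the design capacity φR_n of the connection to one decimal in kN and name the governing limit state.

385.6 kN (block shear governs)

Bolt shear: A_b = π(22)²/4 = 380.13 mm². φR_n = 0.75 × 579 × 380.13 × 6 × 1 = 990.4 kN.
Bearing (8 mm plate, F_u = 450 MPa): end bolts L_c = 31 − 24/2 = 19, R_n = min(1.2×19×8×450, 2.4×22×8×450) = 82.08 kN/bolt; interior L_c = 64 − 24 = 40, R_n = 172.8 kN/bolt. φR_n = 0.75 × (2×82.08 + 4×172.8) = 641.5 kN.
Block shear: shear path 2×[31+2×64] = 2×159 mm, A_gv = 2544, A_nv = 2×(159 − 2.5×26)×8 = 1504 mm²; tension across gage: (56 − 1×26)×8 = 240 mm². R_n = min(0.6×450×1504, 0.6×345×2544) + 1.0×450×240 = min(406.08, 526.61) + 108 = 514.08 kN. φR_n = 0.75 × 514.08 = 385.6 kN.
Tension yield (gross): A_g = 250×8 = 2000 mm². φR_n = 0.90 × 345 × 2000 = 621.0 kN.
Tension rupture (net): A_n = (250 − 2×26)×8 = 1584 mm² (U = 1.0, A_e = A_n). φR_n = 0.75 × 450 × 1584 = 534.6 kN.
Governing: min(990.4, 641.5, 385.6, 621.0, 534.6) = 385.6 kN → block shear.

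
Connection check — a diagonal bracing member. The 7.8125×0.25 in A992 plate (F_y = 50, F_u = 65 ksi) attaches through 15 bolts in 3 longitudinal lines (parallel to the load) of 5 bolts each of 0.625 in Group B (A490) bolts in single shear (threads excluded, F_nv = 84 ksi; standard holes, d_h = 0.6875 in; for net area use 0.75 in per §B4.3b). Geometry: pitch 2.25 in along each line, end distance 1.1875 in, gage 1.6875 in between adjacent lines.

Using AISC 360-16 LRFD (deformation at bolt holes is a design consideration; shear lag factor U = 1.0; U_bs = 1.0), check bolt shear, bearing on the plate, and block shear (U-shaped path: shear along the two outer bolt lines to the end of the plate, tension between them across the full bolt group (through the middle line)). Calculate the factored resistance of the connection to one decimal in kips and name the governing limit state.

122.5 kips (block shear governs)

Bolt shear: A_b = π(0.625)²/4 = 0.3068 in². φR_n = 0.75 × 84 × 0.3068 × 15 × 1 = 289.9 kips.
Bearing (0.25 in plate, F_u = 65 ksi): end bolts L_c = 1.1875 − 0.6875/2 = 0.84375, R_n = min(1.2×0.84375×0.25×65, 2.4×0.625×0.25×65) = 16.453 kips/bolt; interior L_c = 2.25 − 0.6875 = 1.5625, R_n = 24.375 kips/bolt. φR_n = 0.75 × (3×16.453 + 12×24.375) = 256.4 kips.
Block shear: shear path 2×[1.1875+4×2.25] = 2×10.1875 in, A_gv = 5.0938, A_nv = 2×(10.1875 − 4.5×0.75)×0.25 = 3.4063 in²; tension across gage: (3.375 − 2×0.75)×0.25 = 0.46875 in². R_n = min(0.6×65×3.4063, 0.6×50×5.0938) + 1.0×65×0.46875 = min(132.85, 152.81) + 30.469 = 163.32 kips. φR_n = 0.75 × 163.32 = 122.5 kips.
Governing: min(289.9, 256.4, 122.5) = 122.5 kips → block shear.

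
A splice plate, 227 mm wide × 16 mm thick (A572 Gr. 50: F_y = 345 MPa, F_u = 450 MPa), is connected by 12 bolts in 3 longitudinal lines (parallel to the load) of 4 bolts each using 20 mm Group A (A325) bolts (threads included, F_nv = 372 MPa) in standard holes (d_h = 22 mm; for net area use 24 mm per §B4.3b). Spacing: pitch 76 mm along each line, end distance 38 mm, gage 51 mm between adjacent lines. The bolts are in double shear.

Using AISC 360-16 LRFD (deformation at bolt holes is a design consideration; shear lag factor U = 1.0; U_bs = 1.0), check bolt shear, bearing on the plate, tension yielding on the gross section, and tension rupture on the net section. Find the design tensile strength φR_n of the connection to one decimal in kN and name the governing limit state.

Bolt shear: A_b = π(20)²/4 = 314.16 mm². φR_n = 0.75 × 372 × 314.16 × 12 × 2 = 2103.6 kN.
Bearing (16 mm plate, F_u = 450 MPa): end bolts L_c = 38 − 22/2 = 27, R_n = min(1.2×27×16×450, 2.4×20×16×450) = 233.28 kN/bolt; interior L_c = 76 − 22 = 54, R_n = 345.6 kN/bolt. φR_n = 0.75 × (3×233.28 + 9×345.6) = 2857.7 kN.
Tension yield (gross): A_g = 227×16 = 3632 mm². φR_n = 0.90 × 345 × 3632 = 1127.7 kN.
Tension rupture (net): A_n = (227 − 3×24)×16 = 2480 mm² (U = 1.0, A_e = A_n). φR_n = 0.75 × 450 × 2480 = 837.0 kN.
Governing: min(2103.6, 2857.7, 1127.7, 837.0) = 837.0 kN → net-section rupture.

837.0 kN (net-section rupture governs)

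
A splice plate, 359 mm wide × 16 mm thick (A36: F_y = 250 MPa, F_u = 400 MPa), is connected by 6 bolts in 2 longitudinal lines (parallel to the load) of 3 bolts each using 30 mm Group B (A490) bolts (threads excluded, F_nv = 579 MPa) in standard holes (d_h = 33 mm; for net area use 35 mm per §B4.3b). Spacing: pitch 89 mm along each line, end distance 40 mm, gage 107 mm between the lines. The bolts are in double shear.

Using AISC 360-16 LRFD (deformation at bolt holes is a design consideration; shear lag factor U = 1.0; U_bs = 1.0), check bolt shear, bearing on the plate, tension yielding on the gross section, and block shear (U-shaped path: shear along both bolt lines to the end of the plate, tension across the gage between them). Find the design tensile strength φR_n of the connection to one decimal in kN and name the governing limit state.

Bolt shear: A_b = π(30)²/4 = 706.86 mm². φR_n = 0.75 × 579 × 706.86 × 6 × 2 = 3683.4 kN.
Bearing (16 mm plate, F_u = 400 MPa): end bolts L_c = 40 − 33/2 = 23.5, R_n = min(1.2×23.5×16×400, 2.4×30×16×400) = 180.48 kN/bolt; interior L_c = 89 − 33 = 56, R_n = 430.08 kN/bolt. φR_n = 0.75 × (2×180.48 + 4×430.08) = 1561.0 kN.
Tension yield (gross): A_g = 359×16 = 5744 mm². φR_n = 0.90 × 250 × 5744 = 1292.4 kN.
Block shear: shear path 2×[40+2×89] = 2×218 mm, A_gv = 6976, A_nv = 2×(218 − 2.5×35)×16 = 4176 mm²; tension across gage: (107 − 1×35)×16 = 1152 mm². R_n = min(0.6×400×4176, 0.6×250×6976) + 1.0×400×1152 = min(1002.2, 1046.4) + 460.8 = 1463 kN. φR_n = 0.75 × 1463 = 1097.3 kN.
Governing: min(3683.4, 1561.0, 1292.4, 1097.3) = 1097.3 kN → block shear.

1097.3 kN (block shear governs)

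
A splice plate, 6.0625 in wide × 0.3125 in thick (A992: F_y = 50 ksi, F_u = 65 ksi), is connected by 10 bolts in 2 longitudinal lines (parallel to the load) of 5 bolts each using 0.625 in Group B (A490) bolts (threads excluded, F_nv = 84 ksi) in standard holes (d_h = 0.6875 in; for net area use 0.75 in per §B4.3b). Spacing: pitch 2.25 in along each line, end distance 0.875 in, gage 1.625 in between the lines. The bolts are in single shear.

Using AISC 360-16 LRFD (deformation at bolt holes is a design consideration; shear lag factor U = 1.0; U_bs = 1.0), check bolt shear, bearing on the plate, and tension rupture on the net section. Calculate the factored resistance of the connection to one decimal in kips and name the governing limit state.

69.5 kips (net-section rupture governs)

Bolt shear: A_b = π(0.625)²/4 = 0.3068 in². φR_n = 0.75 × 84 × 0.3068 × 10 × 1 = 193.3 kips.
Bearing (0.3125 in plate, F_u = 65 ksi): end bolts L_c = 0.875 − 0.6875/2 = 0.53125, R_n = min(1.2×0.53125×0.3125×65, 2.4×0.625×0.3125×65) = 12.949 kips/bolt; interior L_c = 2.25 − 0.6875 = 1.5625, R_n = 30.469 kips/bolt. φR_n = 0.75 × (2×12.949 + 8×30.469) = 202.2 kips.
Tension rupture (net): A_n = (6.0625 − 2×0.75)×0.3125 = 1.4258 in² (U = 1.0, A_e = A_n). φR_n = 0.75 × 65 × 1.4258 = 69.5 kips.
Governing: min(193.3, 202.2, 69.5) = 69.5 kips → net-section rupture.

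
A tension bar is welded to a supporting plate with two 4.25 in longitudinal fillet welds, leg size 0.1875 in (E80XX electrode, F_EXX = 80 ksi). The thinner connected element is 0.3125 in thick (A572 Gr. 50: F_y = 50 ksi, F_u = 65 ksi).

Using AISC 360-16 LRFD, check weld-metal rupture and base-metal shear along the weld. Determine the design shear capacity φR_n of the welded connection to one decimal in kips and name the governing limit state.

40.6 kips (weld metal governs)

Weld metal: throat = 0.707×0.1875 = 0.13256 in, L = 2×4.25 = 8.5 in. φR_n = 0.75 × 0.6 × 80 × 0.13256 × 8.5 = 40.6 kips.
Base metal shear (0.3125 in plate): yield φR_n = 1.0×0.6×50×0.3125×8.5 = 79.7 kips; rupture φR_n = 0.75×0.6×65×0.3125×8.5 = 77.7 kips; take 77.7 kips (rupture).
Governing: min(40.6, 77.7) = 40.6 kips → weld metal.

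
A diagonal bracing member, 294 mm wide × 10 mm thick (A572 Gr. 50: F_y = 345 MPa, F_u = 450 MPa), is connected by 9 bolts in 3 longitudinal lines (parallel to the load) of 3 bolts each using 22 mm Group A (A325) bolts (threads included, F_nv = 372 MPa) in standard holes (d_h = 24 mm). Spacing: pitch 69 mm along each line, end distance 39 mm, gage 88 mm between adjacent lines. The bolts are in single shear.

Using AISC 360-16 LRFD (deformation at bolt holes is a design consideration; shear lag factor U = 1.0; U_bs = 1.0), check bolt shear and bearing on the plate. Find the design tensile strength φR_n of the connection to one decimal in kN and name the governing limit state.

Bolt shear: A_b = π(22)²/4 = 380.13 mm². φR_n = 0.75 × 372 × 380.13 × 9 × 1 = 954.5 kN.
Bearing (10 mm plate, F_u = 450 MPa): end bolts L_c = 39 − 24/2 = 27, R_n = min(1.2×27×10×450, 2.4×22×10×450) = 145.8 kN/bolt; interior L_c = 69 − 24 = 45, R_n = 237.6 kN/bolt. φR_n = 0.75 × (3×145.8 + 6×237.6) = 1397.3 kN.
Governing: min(954.5, 1397.3) = 954.5 kN → bolt shear.

954.5 kN (bolt shear governs)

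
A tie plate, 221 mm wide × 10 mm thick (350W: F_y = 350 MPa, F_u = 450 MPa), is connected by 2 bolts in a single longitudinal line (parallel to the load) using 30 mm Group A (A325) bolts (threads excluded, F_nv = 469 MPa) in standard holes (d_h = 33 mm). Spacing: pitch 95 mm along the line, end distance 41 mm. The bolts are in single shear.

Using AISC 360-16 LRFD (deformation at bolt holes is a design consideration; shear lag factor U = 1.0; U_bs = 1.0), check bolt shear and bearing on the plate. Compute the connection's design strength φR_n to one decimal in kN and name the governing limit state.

Bolt shear: A_b = π(30)²/4 = 706.86 mm². φR_n = 0.75 × 469 × 706.86 × 2 × 1 = 497.3 kN.
Bearing (10 mm plate, F_u = 450 MPa): end bolts L_c = 41 − 33/2 = 24.5, R_n = min(1.2×24.5×10×450, 2.4×30×10×450) = 132.3 kN/bolt; interior L_c = 95 − 33 = 62, R_n = 324 kN/bolt. φR_n = 0.75 × (1×132.3 + 1×324) = 342.2 kN.
Governing: min(497.3, 342.2) = 342.2 kN → bearing.

342.2 kN (bearing governs)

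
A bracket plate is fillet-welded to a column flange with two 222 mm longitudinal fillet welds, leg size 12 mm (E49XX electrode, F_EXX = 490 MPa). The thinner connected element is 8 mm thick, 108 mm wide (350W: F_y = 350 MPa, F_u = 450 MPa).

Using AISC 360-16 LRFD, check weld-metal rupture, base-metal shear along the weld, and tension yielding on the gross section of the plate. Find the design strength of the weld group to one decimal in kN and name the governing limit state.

272.2 kN (gross-section yield governs)

Weld metal: throat = 0.707×12 = 8.484 mm, L = 2×222 = 444 mm. φR_n = 0.75 × 0.6 × 490 × 8.484 × 444 = 830.6 kN.
Base metal shear (8 mm plate): yield φR_n = 1.0×0.6×350×8×444 = 745.9 kN; rupture φR_n = 0.75×0.6×450×8×444 = 719.3 kN; take 719.3 kN (rupture).
Tension yield (gross): A_g = 108×8 = 864 mm². φR_n = 0.90 × 350 × 864 = 272.2 kN.
Governing: min(830.6, 719.3, 272.2) = 272.2 kN → gross-section yield.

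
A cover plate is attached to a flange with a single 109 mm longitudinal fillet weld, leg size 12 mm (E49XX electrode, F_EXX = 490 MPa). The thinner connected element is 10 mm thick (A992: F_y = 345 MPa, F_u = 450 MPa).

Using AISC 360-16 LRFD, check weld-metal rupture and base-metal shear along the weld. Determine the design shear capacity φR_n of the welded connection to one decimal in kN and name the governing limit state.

Weld metal: throat = 0.707×12 = 8.484 mm, L = 109 mm. φR_n = 0.75 × 0.6 × 490 × 8.484 × 109 = 203.9 kN.
Base metal shear (10 mm plate): yield φR_n = 1.0×0.6×345×10×109 = 225.6 kN; rupture φR_n = 0.75×0.6×450×10×109 = 220.7 kN; take 220.7 kN (rupture).
Governing: min(203.9, 220.7) = 203.9 kN → weld metal.

203.9 kN (weld metal governs)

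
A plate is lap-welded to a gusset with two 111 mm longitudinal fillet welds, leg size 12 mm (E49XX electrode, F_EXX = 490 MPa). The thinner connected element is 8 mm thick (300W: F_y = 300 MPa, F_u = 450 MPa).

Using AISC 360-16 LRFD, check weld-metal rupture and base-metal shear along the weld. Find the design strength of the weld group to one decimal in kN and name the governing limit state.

Weld metal: throat = 0.707×12 = 8.484 mm, L = 2×111 = 222 mm. φR_n = 0.75 × 0.6 × 490 × 8.484 × 222 = 415.3 kN.
Base metal shear (8 mm plate): yield φR_n = 1.0×0.6×300×8×222 = 319.7 kN; rupture φR_n = 0.75×0.6×450×8×222 = 359.6 kN; take 319.7 kN (yield).
Governing: min(415.3, 319.7) = 319.7 kN → base-metal shear.

319.7 kN (base-metal shear governs)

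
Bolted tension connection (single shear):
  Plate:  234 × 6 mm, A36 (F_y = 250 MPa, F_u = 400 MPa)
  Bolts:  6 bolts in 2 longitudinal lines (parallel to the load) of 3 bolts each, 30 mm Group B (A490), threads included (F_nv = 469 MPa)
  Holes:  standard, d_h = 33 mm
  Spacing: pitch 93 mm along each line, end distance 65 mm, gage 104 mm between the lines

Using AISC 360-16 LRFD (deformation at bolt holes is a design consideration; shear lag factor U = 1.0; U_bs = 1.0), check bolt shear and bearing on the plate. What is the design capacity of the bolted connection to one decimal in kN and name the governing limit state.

Bolt shear: A_b = π(30)²/4 = 706.86 mm². φR_n = 0.75 × 469 × 706.86 × 6 × 1 = 1491.8 kN.
Bearing (6 mm plate, F_u = 400 MPa): end bolts L_c = 65 − 33/2 = 48.5, R_n = min(1.2×48.5×6×400, 2.4×30×6×400) = 139.68 kN/bolt; interior L_c = 93 − 33 = 60, R_n = 172.8 kN/bolt. φR_n = 0.75 × (2×139.68 + 4×172.8) = 727.9 kN.
Governing: min(1491.8, 727.9) = 727.9 kN → bearing.

727.9 kN (bearing governs)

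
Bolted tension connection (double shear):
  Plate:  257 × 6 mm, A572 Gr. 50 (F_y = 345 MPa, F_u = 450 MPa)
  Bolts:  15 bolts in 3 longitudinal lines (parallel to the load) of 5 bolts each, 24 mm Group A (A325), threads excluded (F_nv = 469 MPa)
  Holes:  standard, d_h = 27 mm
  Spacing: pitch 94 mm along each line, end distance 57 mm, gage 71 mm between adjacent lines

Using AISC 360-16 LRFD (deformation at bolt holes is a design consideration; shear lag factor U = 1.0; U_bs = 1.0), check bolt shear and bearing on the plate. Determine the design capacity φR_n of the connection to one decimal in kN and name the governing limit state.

1716.8 kN (bearing governs)

Bolt shear: A_b = π(24)²/4 = 452.39 mm². φR_n = 0.75 × 469 × 452.39 × 15 × 2 = 4773.8 kN.
Bearing (6 mm plate, F_u = 450 MPa): end bolts L_c = 57 − 27/2 = 43.5, R_n = min(1.2×43.5×6×450, 2.4×24×6×450) = 140.94 kN/bolt; interior L_c = 94 − 27 = 67, R_n = 155.52 kN/bolt. φR_n = 0.75 × (3×140.94 + 12×155.52) = 1716.8 kN.
Governing: min(4773.8, 1716.8) = 1716.8 kN → bearing.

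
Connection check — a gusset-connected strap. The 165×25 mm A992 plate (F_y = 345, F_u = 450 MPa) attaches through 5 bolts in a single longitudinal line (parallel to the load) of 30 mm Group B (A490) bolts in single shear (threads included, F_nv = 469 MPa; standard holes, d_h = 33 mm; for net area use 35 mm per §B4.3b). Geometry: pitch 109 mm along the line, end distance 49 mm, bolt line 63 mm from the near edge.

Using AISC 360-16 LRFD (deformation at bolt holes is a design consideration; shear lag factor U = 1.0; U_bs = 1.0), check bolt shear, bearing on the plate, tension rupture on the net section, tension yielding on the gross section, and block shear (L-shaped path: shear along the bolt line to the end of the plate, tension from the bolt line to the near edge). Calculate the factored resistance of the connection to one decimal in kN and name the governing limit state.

1096.9 kN (net-section rupture governs)

Bolt shear: A_b = π(30)²/4 = 706.86 mm². φR_n = 0.75 × 469 × 706.86 × 5 × 1 = 1243.2 kN.
Bearing (25 mm plate, F_u = 450 MPa): end bolts L_c = 49 − 33/2 = 32.5, R_n = min(1.2×32.5×25×450, 2.4×30×25×450) = 438.75 kN/bolt; interior L_c = 109 − 33 = 76, R_n = 810 kN/bolt. φR_n = 0.75 × (1×438.75 + 4×810) = 2759.1 kN.
Tension rupture (net): A_n = (165 − 1×35)×25 = 3250 mm² (U = 1.0, A_e = A_n). φR_n = 0.75 × 450 × 3250 = 1096.9 kN.
Tension yield (gross): A_g = 165×25 = 4125 mm². φR_n = 0.90 × 345 × 4125 = 1280.8 kN.
Block shear: shear path 1×[49+4×109] = 1×485 mm, A_gv = 12125, A_nv = 1×(485 − 4.5×35)×25 = 8187.5 mm²; tension to near edge: (63 − 0.5×35)×25 = 1137.5 mm². R_n = min(0.6×450×8187.5, 0.6×345×12125) + 1.0×450×1137.5 = min(2210.6, 2509.9) + 511.88 = 2722.5 kN. φR_n = 0.75 × 2722.5 = 2041.9 kN.
Governing: min(1243.2, 2759.1, 1096.9, 1280.8, 2041.9) = 1096.9 kN → net-section rupture.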